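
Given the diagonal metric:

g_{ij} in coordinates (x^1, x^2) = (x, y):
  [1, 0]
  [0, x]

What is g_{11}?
With x^1 = x, x^2 = y, g_{11} = g_{xx} is the row-1, column-1 entry of the matrix.
g_{11} = 1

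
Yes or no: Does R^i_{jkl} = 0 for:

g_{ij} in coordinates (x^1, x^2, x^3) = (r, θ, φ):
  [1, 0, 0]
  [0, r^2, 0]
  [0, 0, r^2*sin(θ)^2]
Non-zero Christoffel symbols:
Γ^r_{θ θ} = -r
Γ^r_{φ φ} = -r*sin(θ)^2
Γ^θ_{r θ} = 1/r
Γ^θ_{φ φ} = -sin(2*θ)/2
Γ^φ_{r φ} = 1/r
Γ^φ_{θ φ} = 1/tan(θ)
Ricci tensor: R_{rr} = 0, R_{rθ} = 0, R_{rφ} = 0, R_{θθ} = 0, R_{θφ} = 0, R_{φφ} = 0
All R_{ij} vanish; in 3 dimensions the Riemann tensor is fully determined by the Ricci tensor, so R^i_{jkl} = 0: the metric is flat (curvilinear coordinates on flat space).
Yes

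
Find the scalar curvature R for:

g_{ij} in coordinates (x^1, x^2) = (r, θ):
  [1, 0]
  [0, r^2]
Non-zero Christoffel symbols (Γ^k_{ij} = Γ^k_{ji}):
Γ^r_{θ θ} = -r
Γ^θ_{r θ} = 1/r
Ricci tensor (R_{ij} = R^k_{ikj}): R_{rr} = 0, R_{rθ} = 0, R_{θθ} = 0
Inverse metric: g^{rr} = 1, g^{θθ} = 1/r^2
R = g^{ij} R_{ij} = (1)(0) + (1/r^2)(0) = 0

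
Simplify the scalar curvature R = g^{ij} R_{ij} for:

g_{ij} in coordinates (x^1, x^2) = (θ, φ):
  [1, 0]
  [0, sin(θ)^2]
Non-zero Christoffel symbols (Γ^k_{ij} = Γ^k_{ji}):
Γ^θ_{φ φ} = -sin(2*θ)/2
Γ^φ_{θ φ} = 1/tan(θ)
Ricci tensor (R_{ij} = R^k_{ikj}): R_{θθ} = 1, R_{θφ} = 0, R_{φφ} = sin(θ)^2
Inverse metric: g^{θθ} = 1, g^{φφ} = 1/sin(θ)^2
R = g^{ij} R_{ij} = (1)(1) + (1/sin(θ)^2)(sin(θ)^2) = 2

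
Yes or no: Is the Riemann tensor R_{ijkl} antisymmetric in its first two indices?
R_{ijkl} = -R_{jikl} (follows from metric compatibility).
Yes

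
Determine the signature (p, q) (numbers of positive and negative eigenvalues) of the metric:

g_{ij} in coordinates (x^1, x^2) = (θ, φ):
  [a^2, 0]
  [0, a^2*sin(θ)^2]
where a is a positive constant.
The metric is diagonal, so its eigenvalues are the diagonal entries: a^2, a^2*sin(θ)^2 (at a generic point, where coordinate-dependent entries are positive).
2 positive, 0 negative.
(2, 0) - Riemannian (positive definite)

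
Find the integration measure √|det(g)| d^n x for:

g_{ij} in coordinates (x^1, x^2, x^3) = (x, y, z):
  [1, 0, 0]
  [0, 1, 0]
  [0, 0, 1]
det(g) = 1
√|det(g)| = 1
Volume element: dV = 1 dx dy dz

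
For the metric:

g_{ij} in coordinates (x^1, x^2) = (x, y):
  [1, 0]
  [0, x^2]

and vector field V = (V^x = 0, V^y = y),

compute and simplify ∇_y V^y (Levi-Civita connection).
Non-zero Christoffel symbols:
Γ^x_{y y} = -x
Γ^y_{x y} = 1/x
∇_y V^y = ∂_y V^y + Γ^y_{y j} V^j
  = (1) + (1/x)(0) + (0)(y)
  = 1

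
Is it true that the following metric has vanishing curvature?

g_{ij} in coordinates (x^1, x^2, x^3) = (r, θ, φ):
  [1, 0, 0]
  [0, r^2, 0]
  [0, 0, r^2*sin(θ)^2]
Non-zero Christoffel symbols:
Γ^r_{θ θ} = -r
Γ^r_{φ φ} = -r*sin(θ)^2
Γ^θ_{r θ} = 1/r
Γ^θ_{φ φ} = -sin(2*θ)/2
Γ^φ_{r φ} = 1/r
Γ^φ_{θ φ} = 1/tan(θ)
Ricci tensor: R_{rr} = 0, R_{rθ} = 0, R_{rφ} = 0, R_{θθ} = 0, R_{θφ} = 0, R_{φφ} = 0
All R_{ij} vanish; in 3 dimensions the Riemann tensor is fully determined by the Ricci tensor, so R^i_{jkl} = 0: the metric is flat (curvilinear coordinates on flat space).
Yes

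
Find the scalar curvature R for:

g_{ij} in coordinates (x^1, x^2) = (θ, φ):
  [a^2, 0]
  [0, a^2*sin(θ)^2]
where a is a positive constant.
Non-zero Christoffel symbols (Γ^k_{ij} = Γ^k_{ji}):
Γ^θ_{φ φ} = -sin(2*θ)/2
Γ^φ_{θ φ} = 1/tan(θ)
Ricci tensor (R_{ij} = R^k_{ikj}): R_{θθ} = 1, R_{θφ} = 0, R_{φφ} = sin(θ)^2
Inverse metric: g^{θθ} = 1/a^2, g^{φφ} = 1/(a^2*sin(θ)^2)
R = g^{ij} R_{ij} = (1/a^2)(1) + (1/(a^2*sin(θ)^2))(sin(θ)^2) = 2/a^2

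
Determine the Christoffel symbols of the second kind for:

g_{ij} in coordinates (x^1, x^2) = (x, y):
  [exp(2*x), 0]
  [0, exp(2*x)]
Using Γ^k_{ij} = (1/2) g^{km} (∂_i g_{mj} + ∂_j g_{mi} - ∂_m g_{ij}); the metric is diagonal, so only the m = k term contributes.
Non-zero symbols (using the symmetry Γ^k_{ij} = Γ^k_{ji}):
Γ^x_{x x} = (1/2) g^{xx} (∂_x g_{xx} + ∂_x g_{xx} - ∂_x g_{xx}) = (1/2)(exp(-2*x))((2*exp(2*x)) + (2*exp(2*x)) - (2*exp(2*x))) = 1
Γ^x_{y y} = (1/2) g^{xx} (∂_y g_{xy} + ∂_y g_{xy} - ∂_x g_{yy}) = (1/2)(exp(-2*x))((0) + (0) - (2*exp(2*x))) = -1
Γ^y_{x y} = (1/2) g^{yy} (∂_x g_{yy} + ∂_y g_{yx} - ∂_y g_{xy}) = (1/2)(exp(-2*x))((2*exp(2*x)) + (0) - (0)) = 1
All other Christoffel symbols are zero.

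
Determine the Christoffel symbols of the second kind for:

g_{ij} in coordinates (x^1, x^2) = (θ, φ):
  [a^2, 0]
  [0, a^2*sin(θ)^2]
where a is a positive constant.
Using Γ^k_{ij} = (1/2) g^{km} (∂_i g_{mj} + ∂_j g_{mi} - ∂_m g_{ij}); the metric is diagonal, so only the m = k term contributes.
Non-zero symbols (using the symmetry Γ^k_{ij} = Γ^k_{ji}):
Γ^θ_{φ φ} = (1/2) g^{θθ} (∂_φ g_{θφ} + ∂_φ g_{θφ} - ∂_θ g_{φφ}) = (1/2)(1/a^2)((0) + (0) - (a^2*sin(2*θ))) = -sin(2*θ)/2
Γ^φ_{θ φ} = (1/2) g^{φφ} (∂_θ g_{φφ} + ∂_φ g_{φθ} - ∂_φ g_{θφ}) = (1/2)(1/(a^2*sin(θ)^2))((a^2*sin(2*θ)) + (0) - (0)) = 1/tan(θ)
All other Christoffel symbols are zero.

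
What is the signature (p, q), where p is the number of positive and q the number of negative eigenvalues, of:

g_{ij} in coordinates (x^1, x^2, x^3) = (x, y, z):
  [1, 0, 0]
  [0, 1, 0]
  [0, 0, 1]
The metric is diagonal, so its eigenvalues are the diagonal entries: 1, 1, 1 (at a generic point, where coordinate-dependent entries are positive).
3 positive, 0 negative.
(3, 0) - Riemannian (positive definite)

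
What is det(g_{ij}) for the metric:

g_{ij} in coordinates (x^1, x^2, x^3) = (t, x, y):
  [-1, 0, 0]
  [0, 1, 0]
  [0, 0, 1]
Diagonal metric: det(g) = g_{11}·g_{22}·g_{33}
= (-1)·(1)·(1)
det(g) = -1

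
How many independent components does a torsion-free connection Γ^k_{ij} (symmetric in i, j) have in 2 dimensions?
Γ^k_{ij} has n choices for the upper index and n(n+1)/2 independent symmetric lower index pairs.
Total = 2 × 2×3/2 = 2 × 3 = 6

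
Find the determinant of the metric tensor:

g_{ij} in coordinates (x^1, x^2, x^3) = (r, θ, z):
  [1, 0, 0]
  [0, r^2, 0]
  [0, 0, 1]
Diagonal metric: det(g) = g_{11}·g_{22}·g_{33}
= (1)·(r^2)·(1)
det(g) = r^2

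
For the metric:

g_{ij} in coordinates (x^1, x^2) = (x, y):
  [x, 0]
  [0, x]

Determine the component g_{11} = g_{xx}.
With x^1 = x, x^2 = y, g_{11} = g_{xx} is the row-1, column-1 entry of the matrix.
g_{11} = x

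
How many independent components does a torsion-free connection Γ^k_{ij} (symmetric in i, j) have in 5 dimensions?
Γ^k_{ij} has n choices for the upper index and n(n+1)/2 independent symmetric lower index pairs.
Total = 5 × 5×6/2 = 5 × 15 = 75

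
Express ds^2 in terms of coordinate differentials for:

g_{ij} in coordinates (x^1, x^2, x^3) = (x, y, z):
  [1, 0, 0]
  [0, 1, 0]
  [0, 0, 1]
ds^2 = g_{ij} dx^i dx^j; only the non-zero components contribute.
ds^2 = dx^2 + dy^2 + dz^2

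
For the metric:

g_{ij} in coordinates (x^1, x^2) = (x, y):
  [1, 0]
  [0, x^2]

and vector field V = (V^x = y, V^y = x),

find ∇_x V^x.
Non-zero Christoffel symbols:
Γ^x_{y y} = -x
Γ^y_{x y} = 1/x
∇_x V^x = ∂_x V^x + Γ^x_{x j} V^j
  = (0) + (0)(y) + (0)(x)
  = 0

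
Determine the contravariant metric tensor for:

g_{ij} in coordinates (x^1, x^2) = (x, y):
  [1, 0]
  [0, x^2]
The metric is diagonal, so g^{ij} is diagonal with entries 1/g_{ii}: diag(1, 1/(x^2)).
g^{ij}:
  [1, 0]
  [0, 1/x^2]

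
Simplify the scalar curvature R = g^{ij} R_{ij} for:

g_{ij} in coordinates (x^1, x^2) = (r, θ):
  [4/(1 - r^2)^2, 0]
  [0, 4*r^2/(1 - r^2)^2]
Non-zero Christoffel symbols (Γ^k_{ij} = Γ^k_{ji}):
Γ^r_{r r} = 2*r/(1 - r^2)
Γ^r_{θ θ} = (r^3 + r)/(r^2 - 1)
Γ^θ_{r θ} = (-r^2 - 1)/(r^3 - r)
Ricci tensor (R_{ij} = R^k_{ikj}): R_{rr} = -4/(r^2 - 1)^2, R_{rθ} = 0, R_{θθ} = -4*r^2/(r^2 - 1)^2
Inverse metric: g^{rr} = (1 - r^2)^2/4, g^{θθ} = (1 - r^2)^2/(4*r^2)
R = g^{ij} R_{ij} = ((1 - r^2)^2/4)(-4/(r^2 - 1)^2) + ((1 - r^2)^2/(4*r^2))(-4*r^2/(r^2 - 1)^2) = -2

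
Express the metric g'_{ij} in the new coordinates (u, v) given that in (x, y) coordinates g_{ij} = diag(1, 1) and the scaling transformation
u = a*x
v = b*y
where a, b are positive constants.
Invert the transformation: x = u/a, y = v/b
g'_{ij} = (∂x^k/∂x'^i)(∂x^l/∂x'^j) g_{kl}; with g_{kl} = δ_{kl} this is Σ_k (∂x^k/∂x'^i)(∂x^k/∂x'^j).
Jacobian: ∂x/∂u = 1/a, ∂x/∂v = 0, ∂y/∂u = 0, ∂y/∂v = 1/b
g'_{uu} = (1/a)(1/a) + (0)(0) = 1/a^2
g'_{uv} = (1/a)(0) + (0)(1/b) = 0
g'_{vv} = (0)(0) + (1/b)(1/b) = 1/b^2
g'_{ij} = diag(1/a^2, 1/b^2)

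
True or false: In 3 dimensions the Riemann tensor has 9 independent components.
n^2(n^2-1)/12 = 9·8/12 = 6 independent components for n = 3.
False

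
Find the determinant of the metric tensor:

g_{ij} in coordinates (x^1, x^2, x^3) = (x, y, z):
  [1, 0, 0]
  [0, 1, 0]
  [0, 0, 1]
Diagonal metric: det(g) = g_{11}·g_{22}·g_{33}
= (1)·(1)·(1)
det(g) = 1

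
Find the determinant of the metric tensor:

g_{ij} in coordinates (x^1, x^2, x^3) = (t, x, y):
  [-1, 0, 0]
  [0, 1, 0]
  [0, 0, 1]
Diagonal metric: det(g) = g_{11}·g_{22}·g_{33}
= (-1)·(1)·(1)
det(g) = -1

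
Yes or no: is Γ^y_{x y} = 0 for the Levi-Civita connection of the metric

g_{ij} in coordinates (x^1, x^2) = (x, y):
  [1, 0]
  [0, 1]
Γ^y_{x y} = (1/2) g^{yy} (∂_x g_{yy} + ∂_y g_{yx} - ∂_y g_{xy}) = (1/2)(1)((0) + (0) - (0)) = 0
This equals the proposed value 0.
Yes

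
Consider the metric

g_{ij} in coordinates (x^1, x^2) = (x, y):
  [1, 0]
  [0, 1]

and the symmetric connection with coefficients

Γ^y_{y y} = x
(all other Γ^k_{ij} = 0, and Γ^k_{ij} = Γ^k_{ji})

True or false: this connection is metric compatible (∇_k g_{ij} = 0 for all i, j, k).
Using ∇_k g_{ij} = ∂_k g_{ij} - Γ^m_{ki} g_{mj} - Γ^m_{kj} g_{im}:
∇_y g_{yy} = (0) - (x) - (x) = -2*x ≠ 0
So the connection is not metric compatible (it is not the Levi-Civita connection).
False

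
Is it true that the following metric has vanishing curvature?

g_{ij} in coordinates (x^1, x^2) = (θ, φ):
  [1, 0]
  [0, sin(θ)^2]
Non-zero Christoffel symbols:
Γ^θ_{φ φ} = -sin(2*θ)/2
Γ^φ_{θ φ} = 1/tan(θ)
Ricci tensor: R_{θθ} = 1, R_{θφ} = 0, R_{φφ} = sin(θ)^2
The Ricci tensor is non-zero, so the Riemann tensor is non-zero: not flat.
No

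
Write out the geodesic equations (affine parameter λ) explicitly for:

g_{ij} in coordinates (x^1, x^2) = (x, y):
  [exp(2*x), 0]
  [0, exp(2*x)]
Geodesic equation: d^2x^k/dλ^2 + Γ^k_{ij} (dx^i/dλ)(dx^j/dλ) = 0.
Non-zero Christoffel symbols:
Γ^x_{x x} = 1
Γ^x_{y y} = -1
Γ^y_{x y} = 1
Substituting (the symmetric pair Γ^k_{ij}, Γ^k_{ji} combines into a factor 2):
d^2x/dλ^2 + (dx/dλ)^2 - (dy/dλ)^2 = 0
d^2y/dλ^2 + 2 (dx/dλ)(dy/dλ) = 0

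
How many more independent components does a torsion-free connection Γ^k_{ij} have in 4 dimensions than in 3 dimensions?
Independent components in n dimensions: n × n(n+1)/2 = n^2(n+1)/2.
4D: 4 × 10 = 40
3D: 3 × 6 = 18
Difference = 40 - 18 = 22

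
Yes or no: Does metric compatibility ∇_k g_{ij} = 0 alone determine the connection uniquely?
One also needs vanishing torsion; metric compatibility plus torsion-freeness singles out the Levi-Civita connection.
No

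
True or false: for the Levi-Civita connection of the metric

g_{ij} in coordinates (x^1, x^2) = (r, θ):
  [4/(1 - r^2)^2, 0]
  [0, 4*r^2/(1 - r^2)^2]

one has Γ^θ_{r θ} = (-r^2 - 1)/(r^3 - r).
Γ^θ_{r θ} = (1/2) g^{θθ} (∂_r g_{θθ} + ∂_θ g_{θr} - ∂_θ g_{rθ}) = (1/2)((1 - r^2)^2/(4*r^2))((-8*(r^3 + r)/(r^2 - 1)^3) + (0) - (0)) = (-r^2 - 1)/(r^3 - r)
This equals the proposed value (-r^2 - 1)/(r^3 - r).
True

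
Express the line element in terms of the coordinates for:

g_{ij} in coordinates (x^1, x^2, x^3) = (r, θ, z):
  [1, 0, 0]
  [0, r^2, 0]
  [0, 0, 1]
ds^2 = g_{ij} dx^i dx^j; only the non-zero components contribute.
ds^2 = dr^2 + r^2 dθ^2 + dz^2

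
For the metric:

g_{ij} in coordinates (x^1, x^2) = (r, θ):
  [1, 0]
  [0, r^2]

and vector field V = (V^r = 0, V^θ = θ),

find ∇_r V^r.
Non-zero Christoffel symbols:
Γ^r_{θ θ} = -r
Γ^θ_{r θ} = 1/r
∇_r V^r = ∂_r V^r + Γ^r_{r j} V^j
  = (0) + (0)(0) + (0)(θ)
  = 0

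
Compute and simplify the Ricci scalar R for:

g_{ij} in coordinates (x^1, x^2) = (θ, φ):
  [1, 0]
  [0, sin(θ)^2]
Non-zero Christoffel symbols (Γ^k_{ij} = Γ^k_{ji}):
Γ^θ_{φ φ} = -sin(2*θ)/2
Γ^φ_{θ φ} = 1/tan(θ)
Ricci tensor (R_{ij} = R^k_{ikj}): R_{θθ} = 1, R_{θφ} = 0, R_{φφ} = sin(θ)^2
Inverse metric: g^{θθ} = 1, g^{φφ} = 1/sin(θ)^2
R = g^{ij} R_{ij} = (1)(1) + (1/sin(θ)^2)(sin(θ)^2) = 2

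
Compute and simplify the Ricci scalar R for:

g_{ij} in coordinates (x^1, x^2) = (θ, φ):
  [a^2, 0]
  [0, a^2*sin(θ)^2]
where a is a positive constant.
Non-zero Christoffel symbols (Γ^k_{ij} = Γ^k_{ji}):
Γ^θ_{φ φ} = -sin(2*θ)/2
Γ^φ_{θ φ} = 1/tan(θ)
Ricci tensor (R_{ij} = R^k_{ikj}): R_{θθ} = 1, R_{θφ} = 0, R_{φφ} = sin(θ)^2
Inverse metric: g^{θθ} = 1/a^2, g^{φφ} = 1/(a^2*sin(θ)^2)
R = g^{ij} R_{ij} = (1/a^2)(1) + (1/(a^2*sin(θ)^2))(sin(θ)^2) = 2/a^2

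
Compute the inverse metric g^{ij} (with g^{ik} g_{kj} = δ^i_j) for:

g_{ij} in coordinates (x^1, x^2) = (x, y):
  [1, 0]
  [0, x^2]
The metric is diagonal, so g^{ij} is diagonal with entries 1/g_{ii}: diag(1, 1/(x^2)).
g^{ij}:
  [1, 0]
  [0, 1/x^2]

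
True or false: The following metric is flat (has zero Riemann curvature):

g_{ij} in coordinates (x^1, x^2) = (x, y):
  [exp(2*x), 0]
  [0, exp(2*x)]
Non-zero Christoffel symbols:
Γ^x_{x x} = 1
Γ^x_{y y} = -1
Γ^y_{x y} = 1
Ricci tensor: R_{xx} = 0, R_{xy} = 0, R_{yy} = 0
All R_{ij} vanish; in 2 dimensions the Riemann tensor is fully determined by the Ricci tensor, so R^i_{jkl} = 0: the metric is flat (curvilinear coordinates on flat space).
True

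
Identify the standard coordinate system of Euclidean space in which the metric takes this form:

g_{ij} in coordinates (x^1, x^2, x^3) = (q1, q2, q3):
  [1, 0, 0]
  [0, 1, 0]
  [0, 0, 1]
All components are constant and the metric is the identity, i.e. orthonormal rectilinear coordinates.
Cartesian (3D) coordinates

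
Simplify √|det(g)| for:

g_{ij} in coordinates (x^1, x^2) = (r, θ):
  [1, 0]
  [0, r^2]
det(g) = r^2
√|det(g)| = r
Volume element: dV = r dr dθ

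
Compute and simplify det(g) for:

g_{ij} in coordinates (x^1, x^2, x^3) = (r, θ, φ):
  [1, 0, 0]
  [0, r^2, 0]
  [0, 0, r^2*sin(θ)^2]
Diagonal metric: det(g) = g_{11}·g_{22}·g_{33}
= (1)·(r^2)·(r^2*sin(θ)^2)
det(g) = r^4*sin(θ)^2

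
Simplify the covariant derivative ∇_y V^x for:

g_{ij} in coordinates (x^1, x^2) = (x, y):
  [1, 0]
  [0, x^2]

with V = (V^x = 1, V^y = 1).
Non-zero Christoffel symbols:
Γ^x_{y y} = -x
Γ^y_{x y} = 1/x
∇_y V^x = ∂_y V^x + Γ^x_{y j} V^j
  = (0) + (0)(1) + (-x)(1)
  = -x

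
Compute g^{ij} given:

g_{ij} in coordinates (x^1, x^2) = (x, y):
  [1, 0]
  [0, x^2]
The metric is diagonal, so g^{ij} is diagonal with entries 1/g_{ii}: diag(1, 1/(x^2)).
g^{ij}:
  [1, 0]
  [0, 1/x^2]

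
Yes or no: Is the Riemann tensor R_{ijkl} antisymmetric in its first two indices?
R_{ijkl} = -R_{jikl} (follows from metric compatibility).
Yes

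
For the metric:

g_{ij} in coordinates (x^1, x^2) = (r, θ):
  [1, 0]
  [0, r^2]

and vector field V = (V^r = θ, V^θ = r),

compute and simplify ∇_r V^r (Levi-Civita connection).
Non-zero Christoffel symbols:
Γ^r_{θ θ} = -r
Γ^θ_{r θ} = 1/r
∇_r V^r = ∂_r V^r + Γ^r_{r j} V^j
  = (0) + (0)(θ) + (0)(r)
  = 0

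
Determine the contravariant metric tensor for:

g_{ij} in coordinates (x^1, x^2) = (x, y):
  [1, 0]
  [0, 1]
The metric is diagonal, so g^{ij} is diagonal with entries 1/g_{ii}: diag(1, 1).
g^{ij}:
  [1, 0]
  [0, 1]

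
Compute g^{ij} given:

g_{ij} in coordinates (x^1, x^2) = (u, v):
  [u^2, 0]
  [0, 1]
The metric is diagonal, so g^{ij} is diagonal with entries 1/g_{ii}: diag(1/(u^2), 1).
g^{ij}:
  [1/u^2, 0]
  [0, 1]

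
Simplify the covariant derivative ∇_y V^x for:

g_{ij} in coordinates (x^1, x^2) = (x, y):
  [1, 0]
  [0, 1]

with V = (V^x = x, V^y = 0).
All Christoffel symbols are zero.
∇_y V^x = ∂_y V^x + Γ^x_{y j} V^j
  = (0) + (0)(x) + (0)(0)
  = 0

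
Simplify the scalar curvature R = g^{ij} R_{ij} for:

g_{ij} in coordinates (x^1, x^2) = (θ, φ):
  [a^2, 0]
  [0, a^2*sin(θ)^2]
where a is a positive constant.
Non-zero Christoffel symbols (Γ^k_{ij} = Γ^k_{ji}):
Γ^θ_{φ φ} = -sin(2*θ)/2
Γ^φ_{θ φ} = 1/tan(θ)
Ricci tensor (R_{ij} = R^k_{ikj}): R_{θθ} = 1, R_{θφ} = 0, R_{φφ} = sin(θ)^2
Inverse metric: g^{θθ} = 1/a^2, g^{φφ} = 1/(a^2*sin(θ)^2)
R = g^{ij} R_{ij} = (1/a^2)(1) + (1/(a^2*sin(θ)^2))(sin(θ)^2) = 2/a^2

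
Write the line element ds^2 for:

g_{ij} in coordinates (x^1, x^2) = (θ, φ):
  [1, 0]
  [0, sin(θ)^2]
ds^2 = g_{ij} dx^i dx^j; only the non-zero components contribute.
ds^2 = dθ^2 + sin(θ)^2 dφ^2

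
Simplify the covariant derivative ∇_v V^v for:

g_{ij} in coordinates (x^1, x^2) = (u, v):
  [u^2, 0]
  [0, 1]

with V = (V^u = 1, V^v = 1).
Non-zero Christoffel symbols:
Γ^u_{u u} = 1/u
∇_v V^v = ∂_v V^v + Γ^v_{v j} V^j
  = (0) + (0)(1) + (0)(1)
  = 0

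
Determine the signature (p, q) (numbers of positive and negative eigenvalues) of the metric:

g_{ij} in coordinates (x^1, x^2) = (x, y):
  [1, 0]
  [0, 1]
The metric is diagonal, so its eigenvalues are the diagonal entries: 1, 1 (at a generic point, where coordinate-dependent entries are positive).
2 positive, 0 negative.
(2, 0) - Riemannian (positive definite)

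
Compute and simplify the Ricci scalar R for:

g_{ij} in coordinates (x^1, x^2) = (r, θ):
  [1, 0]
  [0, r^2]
Non-zero Christoffel symbols (Γ^k_{ij} = Γ^k_{ji}):
Γ^r_{θ θ} = -r
Γ^θ_{r θ} = 1/r
Ricci tensor (R_{ij} = R^k_{ikj}): R_{rr} = 0, R_{rθ} = 0, R_{θθ} = 0
Inverse metric: g^{rr} = 1, g^{θθ} = 1/r^2
R = g^{ij} R_{ij} = (1)(0) + (1/r^2)(0) = 0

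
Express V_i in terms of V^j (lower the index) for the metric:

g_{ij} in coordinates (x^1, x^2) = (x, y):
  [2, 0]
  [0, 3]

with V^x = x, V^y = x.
V_i = g_{ij} V^j:
V_x = (2)(x) + (0)(x) = 2*x
V_y = (0)(x) + (3)(x) = 3*x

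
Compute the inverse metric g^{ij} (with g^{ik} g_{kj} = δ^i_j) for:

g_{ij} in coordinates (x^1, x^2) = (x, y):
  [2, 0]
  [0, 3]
The metric is diagonal, so g^{ij} is diagonal with entries 1/g_{ii}: diag(1/2, 1/3).
g^{ij}:
  [1/2, 0]
  [0, 1/3]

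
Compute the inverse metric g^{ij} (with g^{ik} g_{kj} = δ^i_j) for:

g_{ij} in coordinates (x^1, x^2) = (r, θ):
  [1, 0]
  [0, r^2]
The metric is diagonal, so g^{ij} is diagonal with entries 1/g_{ii}: diag(1, 1/(r^2)).
g^{ij}:
  [1, 0]
  [0, 1/r^2]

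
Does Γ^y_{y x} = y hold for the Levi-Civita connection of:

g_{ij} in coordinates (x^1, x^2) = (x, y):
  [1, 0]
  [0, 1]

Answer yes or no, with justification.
Γ^y_{y x} = (1/2) g^{yy} (∂_y g_{yx} + ∂_x g_{yy} - ∂_y g_{yx}) = (1/2)(1)((0) + (0) - (0)) = 0
This differs from the proposed value y.
No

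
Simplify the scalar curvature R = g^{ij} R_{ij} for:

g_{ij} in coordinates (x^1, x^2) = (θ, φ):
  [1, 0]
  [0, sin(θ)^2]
Non-zero Christoffel symbols (Γ^k_{ij} = Γ^k_{ji}):
Γ^θ_{φ φ} = -sin(2*θ)/2
Γ^φ_{θ φ} = 1/tan(θ)
Ricci tensor (R_{ij} = R^k_{ikj}): R_{θθ} = 1, R_{θφ} = 0, R_{φφ} = sin(θ)^2
Inverse metric: g^{θθ} = 1, g^{φφ} = 1/sin(θ)^2
R = g^{ij} R_{ij} = (1)(1) + (1/sin(θ)^2)(sin(θ)^2) = 2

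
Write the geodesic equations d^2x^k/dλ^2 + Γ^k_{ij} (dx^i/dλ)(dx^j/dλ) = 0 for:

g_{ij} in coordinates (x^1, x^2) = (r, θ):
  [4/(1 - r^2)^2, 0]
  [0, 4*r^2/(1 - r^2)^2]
Geodesic equation: d^2x^k/dλ^2 + Γ^k_{ij} (dx^i/dλ)(dx^j/dλ) = 0.
Non-zero Christoffel symbols:
Γ^r_{r r} = 2*r/(1 - r^2)
Γ^r_{θ θ} = (r^3 + r)/(r^2 - 1)
Γ^θ_{r θ} = (-r^2 - 1)/(r^3 - r)
Substituting (the symmetric pair Γ^k_{ij}, Γ^k_{ji} combines into a factor 2):
d^2r/dλ^2 + (2*r/(1 - r^2)) (dr/dλ)^2 + ((r^3 + r)/(r^2 - 1)) (dθ/dλ)^2 = 0
d^2θ/dλ^2 + ((-2*r^2 - 2)/(r^3 - r)) (dr/dλ)(dθ/dλ) = 0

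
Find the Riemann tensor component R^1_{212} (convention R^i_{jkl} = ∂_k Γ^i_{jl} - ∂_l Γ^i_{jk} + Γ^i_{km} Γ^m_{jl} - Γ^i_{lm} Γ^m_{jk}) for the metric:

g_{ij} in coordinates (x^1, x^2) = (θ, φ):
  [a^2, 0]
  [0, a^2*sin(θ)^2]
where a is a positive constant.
Non-zero Christoffel symbols (Γ^k_{ij} = Γ^k_{ji}):
Γ^θ_{φ φ} = -sin(2*θ)/2
Γ^φ_{θ φ} = 1/tan(θ)
R^θ_{φ θ φ} = ∂_θ Γ^θ_{φ φ} - ∂_φ Γ^θ_{φ θ} + Γ^θ_{θ m} Γ^m_{φ φ} - Γ^θ_{φ m} Γ^m_{φ θ}
  = (-cos(2*θ)) - (0) + (0) - (-cos(θ)^2) = sin(θ)^2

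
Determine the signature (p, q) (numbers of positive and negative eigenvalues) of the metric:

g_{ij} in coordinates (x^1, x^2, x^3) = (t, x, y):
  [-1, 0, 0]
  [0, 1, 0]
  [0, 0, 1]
The metric is diagonal, so its eigenvalues are the diagonal entries: -1, 1, 1 (at a generic point, where coordinate-dependent entries are positive).
2 positive, 1 negative.
(2, 1) - Lorentzian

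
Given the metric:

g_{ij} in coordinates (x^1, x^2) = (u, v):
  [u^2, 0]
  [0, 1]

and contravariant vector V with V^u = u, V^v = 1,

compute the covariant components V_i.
V_i = g_{ij} V^j:
V_u = (u^2)(u) + (0)(1) = u^3
V_v = (0)(u) + (1)(1) = 1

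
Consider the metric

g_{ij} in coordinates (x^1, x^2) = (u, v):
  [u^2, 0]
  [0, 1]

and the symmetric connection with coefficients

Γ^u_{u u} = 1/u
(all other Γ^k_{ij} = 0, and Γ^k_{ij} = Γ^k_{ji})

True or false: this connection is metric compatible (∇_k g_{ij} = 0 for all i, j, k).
Using ∇_k g_{ij} = ∂_k g_{ij} - Γ^m_{ki} g_{mj} - Γ^m_{kj} g_{im}:
e.g. ∇_u g_{uu} = (2*u) - (u) - (u) = 0
Every component ∇_k g_{ij} vanishes: the connection is metric compatible.
True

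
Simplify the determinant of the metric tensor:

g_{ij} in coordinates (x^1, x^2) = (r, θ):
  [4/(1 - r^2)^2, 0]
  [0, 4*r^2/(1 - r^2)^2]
For a 2×2 metric: det(g) = g_{11}·g_{22} - g_{12}·g_{21}
= (4/(1 - r^2)^2)·(4*r^2/(1 - r^2)^2) - (0)·(0)
= 16*r^2/(1 - r^2)^4 - 0
det(g) = 16*r^2/(1 - r^2)^4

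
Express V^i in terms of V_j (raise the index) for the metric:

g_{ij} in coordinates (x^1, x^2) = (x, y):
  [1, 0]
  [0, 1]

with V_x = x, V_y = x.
Inverse metric (diagonal): g^{xx} = 1, g^{yy} = 1
V^i = g^{ij} V_j:
V^x = (1)(x) + (0)(x) = x
V^y = (0)(x) + (1)(x) = x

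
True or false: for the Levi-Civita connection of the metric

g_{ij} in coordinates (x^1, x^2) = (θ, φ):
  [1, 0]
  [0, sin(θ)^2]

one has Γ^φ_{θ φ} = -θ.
Γ^φ_{θ φ} = (1/2) g^{φφ} (∂_θ g_{φφ} + ∂_φ g_{φθ} - ∂_φ g_{θφ}) = (1/2)(1/sin(θ)^2)((sin(2*θ)) + (0) - (0)) = 1/tan(θ)
This differs from the proposed value -θ.
False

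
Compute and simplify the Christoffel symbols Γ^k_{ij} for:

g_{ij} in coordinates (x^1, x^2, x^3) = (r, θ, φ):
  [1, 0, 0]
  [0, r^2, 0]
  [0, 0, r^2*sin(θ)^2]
Using Γ^k_{ij} = (1/2) g^{km} (∂_i g_{mj} + ∂_j g_{mi} - ∂_m g_{ij}); the metric is diagonal, so only the m = k term contributes.
Non-zero symbols (using the symmetry Γ^k_{ij} = Γ^k_{ji}):
Γ^r_{θ θ} = (1/2) g^{rr} (∂_θ g_{rθ} + ∂_θ g_{rθ} - ∂_r g_{θθ}) = (1/2)(1)((0) + (0) - (2*r)) = -r
Γ^r_{φ φ} = (1/2) g^{rr} (∂_φ g_{rφ} + ∂_φ g_{rφ} - ∂_r g_{φφ}) = (1/2)(1)((0) + (0) - (2*r*sin(θ)^2)) = -r*sin(θ)^2
Γ^θ_{r θ} = (1/2) g^{θθ} (∂_r g_{θθ} + ∂_θ g_{θr} - ∂_θ g_{rθ}) = (1/2)(1/r^2)((2*r) + (0) - (0)) = 1/r
Γ^θ_{φ φ} = (1/2) g^{θθ} (∂_φ g_{θφ} + ∂_φ g_{θφ} - ∂_θ g_{φφ}) = (1/2)(1/r^2)((0) + (0) - (r^2*sin(2*θ))) = -sin(2*θ)/2
Γ^φ_{r φ} = (1/2) g^{φφ} (∂_r g_{φφ} + ∂_φ g_{φr} - ∂_φ g_{rφ}) = (1/2)(1/(r^2*sin(θ)^2))((2*r*sin(θ)^2) + (0) - (0)) = 1/r
Γ^φ_{θ φ} = (1/2) g^{φφ} (∂_θ g_{φφ} + ∂_φ g_{φθ} - ∂_φ g_{θφ}) = (1/2)(1/(r^2*sin(θ)^2))((r^2*sin(2*θ)) + (0) - (0)) = 1/tan(θ)
All other Christoffel symbols are zero.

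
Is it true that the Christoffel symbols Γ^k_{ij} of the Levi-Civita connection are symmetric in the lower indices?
The Levi-Civita connection is torsion-free, which is exactly Γ^k_{ij} = Γ^k_{ji}.
Yes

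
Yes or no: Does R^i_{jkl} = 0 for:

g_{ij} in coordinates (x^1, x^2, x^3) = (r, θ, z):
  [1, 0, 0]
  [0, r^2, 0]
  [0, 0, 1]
Non-zero Christoffel symbols:
Γ^r_{θ θ} = -r
Γ^θ_{r θ} = 1/r
Ricci tensor: R_{rr} = 0, R_{rθ} = 0, R_{rz} = 0, R_{θθ} = 0, R_{θz} = 0, R_{zz} = 0
All R_{ij} vanish; in 3 dimensions the Riemann tensor is fully determined by the Ricci tensor, so R^i_{jkl} = 0: the metric is flat (curvilinear coordinates on flat space).
Yes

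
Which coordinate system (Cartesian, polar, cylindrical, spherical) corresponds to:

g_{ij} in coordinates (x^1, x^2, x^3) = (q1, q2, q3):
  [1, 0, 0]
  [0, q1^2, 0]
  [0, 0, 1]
The line element ds^2 = dq1^2 + q1^2 dq2^2 + dq3^2 is dr^2 + r^2 dθ^2 + dz^2 with q1 = r, q2 = θ, q3 = z.
cylindrical coordinates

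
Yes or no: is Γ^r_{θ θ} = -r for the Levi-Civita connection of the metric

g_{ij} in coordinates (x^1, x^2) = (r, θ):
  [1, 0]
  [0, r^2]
Γ^r_{θ θ} = (1/2) g^{rr} (∂_θ g_{rθ} + ∂_θ g_{rθ} - ∂_r g_{θθ}) = (1/2)(1)((0) + (0) - (2*r)) = -r
This equals the proposed value -r.
Yes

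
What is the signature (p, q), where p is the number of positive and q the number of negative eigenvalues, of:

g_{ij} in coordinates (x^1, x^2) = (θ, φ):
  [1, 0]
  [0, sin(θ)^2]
The metric is diagonal, so its eigenvalues are the diagonal entries: 1, sin(θ)^2 (at a generic point, where coordinate-dependent entries are positive).
2 positive, 0 negative.
(2, 0) - Riemannian (positive definite)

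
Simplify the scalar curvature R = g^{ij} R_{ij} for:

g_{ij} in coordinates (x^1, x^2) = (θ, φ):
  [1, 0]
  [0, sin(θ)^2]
Non-zero Christoffel symbols (Γ^k_{ij} = Γ^k_{ji}):
Γ^θ_{φ φ} = -sin(2*θ)/2
Γ^φ_{θ φ} = 1/tan(θ)
Ricci tensor (R_{ij} = R^k_{ikj}): R_{θθ} = 1, R_{θφ} = 0, R_{φφ} = sin(θ)^2
Inverse metric: g^{θθ} = 1, g^{φφ} = 1/sin(θ)^2
R = g^{ij} R_{ij} = (1)(1) + (1/sin(θ)^2)(sin(θ)^2) = 2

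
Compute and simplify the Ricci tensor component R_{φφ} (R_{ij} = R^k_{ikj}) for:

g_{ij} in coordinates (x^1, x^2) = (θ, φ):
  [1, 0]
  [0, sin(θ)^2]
Non-zero Christoffel symbols (Γ^k_{ij} = Γ^k_{ji}):
Γ^θ_{φ φ} = -sin(2*θ)/2
Γ^φ_{θ φ} = 1/tan(θ)
R^θ_{φ θ φ} = ∂_θ Γ^θ_{φ φ} - ∂_φ Γ^θ_{φ θ} + Γ^θ_{θ m} Γ^m_{φ φ} - Γ^θ_{φ m} Γ^m_{φ θ}
  = (-cos(2*θ)) - (0) + (0) - (-cos(θ)^2) = sin(θ)^2
R^φ_{φ φ φ} = 0 (a repeated index in an antisymmetric pair)
R_{φφ} = R^θ_{φ θ φ} + R^φ_{φ φ φ} = (sin(θ)^2) + (0) = sin(θ)^2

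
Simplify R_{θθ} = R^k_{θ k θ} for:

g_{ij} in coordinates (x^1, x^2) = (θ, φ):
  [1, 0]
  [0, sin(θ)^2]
Non-zero Christoffel symbols (Γ^k_{ij} = Γ^k_{ji}):
Γ^θ_{φ φ} = -sin(2*θ)/2
Γ^φ_{θ φ} = 1/tan(θ)
R^θ_{θ θ θ} = 0 (a repeated index in an antisymmetric pair)
R^φ_{θ φ θ} = ∂_φ Γ^φ_{θ θ} - ∂_θ Γ^φ_{θ φ} + Γ^φ_{φ m} Γ^m_{θ θ} - Γ^φ_{θ m} Γ^m_{θ φ}
  = (0) - (-1/sin(θ)^2) + (0) - (1/tan(θ)^2) = 1
R_{θθ} = R^θ_{θ θ θ} + R^φ_{θ φ θ} = (0) + (1) = 1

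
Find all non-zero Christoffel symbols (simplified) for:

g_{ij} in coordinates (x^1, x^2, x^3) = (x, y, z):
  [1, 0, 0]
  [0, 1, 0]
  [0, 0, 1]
Using Γ^k_{ij} = (1/2) g^{km} (∂_i g_{mj} + ∂_j g_{mi} - ∂_m g_{ij}); the metric is diagonal, so only the m = k term contributes.
Every metric component is constant, so all ∂_m g_{ij} = 0 and every Christoffel symbol vanishes.
All Christoffel symbols are zero.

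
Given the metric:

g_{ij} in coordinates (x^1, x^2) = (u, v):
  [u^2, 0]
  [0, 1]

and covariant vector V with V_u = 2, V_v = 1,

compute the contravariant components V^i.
Inverse metric (diagonal): g^{uu} = 1/u^2, g^{vv} = 1
V^i = g^{ij} V_j:
V^u = (1/u^2)(2) + (0)(1) = 2/u^2
V^v = (0)(2) + (1)(1) = 1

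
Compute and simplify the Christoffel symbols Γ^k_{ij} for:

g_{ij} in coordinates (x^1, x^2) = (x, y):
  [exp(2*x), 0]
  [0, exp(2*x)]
Using Γ^k_{ij} = (1/2) g^{km} (∂_i g_{mj} + ∂_j g_{mi} - ∂_m g_{ij}); the metric is diagonal, so only the m = k term contributes.
Non-zero symbols (using the symmetry Γ^k_{ij} = Γ^k_{ji}):
Γ^x_{x x} = (1/2) g^{xx} (∂_x g_{xx} + ∂_x g_{xx} - ∂_x g_{xx}) = (1/2)(exp(-2*x))((2*exp(2*x)) + (2*exp(2*x)) - (2*exp(2*x))) = 1
Γ^x_{y y} = (1/2) g^{xx} (∂_y g_{xy} + ∂_y g_{xy} - ∂_x g_{yy}) = (1/2)(exp(-2*x))((0) + (0) - (2*exp(2*x))) = -1
Γ^y_{x y} = (1/2) g^{yy} (∂_x g_{yy} + ∂_y g_{yx} - ∂_y g_{xy}) = (1/2)(exp(-2*x))((2*exp(2*x)) + (0) - (0)) = 1
All other Christoffel symbols are zero.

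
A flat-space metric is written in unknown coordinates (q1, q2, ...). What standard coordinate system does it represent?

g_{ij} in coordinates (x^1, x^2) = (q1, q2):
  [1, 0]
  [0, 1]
All components are constant and the metric is the identity, i.e. orthonormal rectilinear coordinates.
Cartesian (2D) coordinates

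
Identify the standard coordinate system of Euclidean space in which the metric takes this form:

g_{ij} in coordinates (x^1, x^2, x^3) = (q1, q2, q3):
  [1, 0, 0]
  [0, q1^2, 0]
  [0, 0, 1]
The line element ds^2 = dq1^2 + q1^2 dq2^2 + dq3^2 is dr^2 + r^2 dθ^2 + dz^2 with q1 = r, q2 = θ, q3 = z.
cylindrical coordinates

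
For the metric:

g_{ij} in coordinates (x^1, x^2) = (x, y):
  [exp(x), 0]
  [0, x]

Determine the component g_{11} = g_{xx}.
With x^1 = x, x^2 = y, g_{11} = g_{xx} is the row-1, column-1 entry of the matrix.
g_{11} = exp(x)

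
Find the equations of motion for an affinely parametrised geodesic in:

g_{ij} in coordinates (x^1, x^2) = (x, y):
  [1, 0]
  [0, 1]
Geodesic equation: d^2x^k/dλ^2 + Γ^k_{ij} (dx^i/dλ)(dx^j/dλ) = 0.
All Christoffel symbols vanish, so the geodesics are straight lines:
d^2x/dλ^2 = 0
d^2y/dλ^2 = 0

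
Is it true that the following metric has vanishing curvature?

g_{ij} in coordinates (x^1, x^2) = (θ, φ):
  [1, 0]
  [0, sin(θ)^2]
Non-zero Christoffel symbols:
Γ^θ_{φ φ} = -sin(2*θ)/2
Γ^φ_{θ φ} = 1/tan(θ)
Ricci tensor: R_{θθ} = 1, R_{θφ} = 0, R_{φφ} = sin(θ)^2
The Ricci tensor is non-zero, so the Riemann tensor is non-zero: not flat.
No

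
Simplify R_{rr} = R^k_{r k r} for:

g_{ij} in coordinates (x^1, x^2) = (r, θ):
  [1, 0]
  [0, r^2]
Non-zero Christoffel symbols (Γ^k_{ij} = Γ^k_{ji}):
Γ^r_{θ θ} = -r
Γ^θ_{r θ} = 1/r
R^r_{r r r} = 0 (a repeated index in an antisymmetric pair)
R^θ_{r θ r} = ∂_θ Γ^θ_{r r} - ∂_r Γ^θ_{r θ} + Γ^θ_{θ m} Γ^m_{r r} - Γ^θ_{r m} Γ^m_{r θ}
  = (0) - (-1/r^2) + (0) - (1/r^2) = 0
R_{rr} = R^r_{r r r} + R^θ_{r θ r} = (0) + (0) = 0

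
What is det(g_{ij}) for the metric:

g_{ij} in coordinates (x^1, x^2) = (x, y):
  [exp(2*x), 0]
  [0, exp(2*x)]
For a 2×2 metric: det(g) = g_{11}·g_{22} - g_{12}·g_{21}
= (exp(2*x))·(exp(2*x)) - (0)·(0)
= exp(4*x) - 0
det(g) = exp(4*x)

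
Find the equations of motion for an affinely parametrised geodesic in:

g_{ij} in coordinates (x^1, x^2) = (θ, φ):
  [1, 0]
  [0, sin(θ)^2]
Geodesic equation: d^2x^k/dλ^2 + Γ^k_{ij} (dx^i/dλ)(dx^j/dλ) = 0.
Non-zero Christoffel symbols:
Γ^θ_{φ φ} = -sin(2*θ)/2
Γ^φ_{θ φ} = 1/tan(θ)
Substituting (the symmetric pair Γ^k_{ij}, Γ^k_{ji} combines into a factor 2):
d^2θ/dλ^2 - (sin(2*θ)/2) (dφ/dλ)^2 = 0
d^2φ/dλ^2 + (2/tan(θ)) (dθ/dλ)(dφ/dλ) = 0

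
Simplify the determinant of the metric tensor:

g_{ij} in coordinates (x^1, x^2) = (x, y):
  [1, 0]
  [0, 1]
For a 2×2 metric: det(g) = g_{11}·g_{22} - g_{12}·g_{21}
= (1)·(1) - (0)·(0)
= 1 - 0
det(g) = 1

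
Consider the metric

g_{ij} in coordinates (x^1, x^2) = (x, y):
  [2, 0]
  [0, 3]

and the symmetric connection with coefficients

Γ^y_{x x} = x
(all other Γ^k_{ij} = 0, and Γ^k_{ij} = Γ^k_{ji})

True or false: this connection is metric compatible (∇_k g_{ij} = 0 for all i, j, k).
Using ∇_k g_{ij} = ∂_k g_{ij} - Γ^m_{ki} g_{mj} - Γ^m_{kj} g_{im}:
∇_x g_{xy} = (0) - (3*x) - (0) = -3*x ≠ 0
So the connection is not metric compatible (it is not the Levi-Civita connection).
False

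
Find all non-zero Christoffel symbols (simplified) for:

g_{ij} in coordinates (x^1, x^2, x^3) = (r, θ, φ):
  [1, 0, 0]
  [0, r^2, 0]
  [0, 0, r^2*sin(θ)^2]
Using Γ^k_{ij} = (1/2) g^{km} (∂_i g_{mj} + ∂_j g_{mi} - ∂_m g_{ij}); the metric is diagonal, so only the m = k term contributes.
Non-zero symbols (using the symmetry Γ^k_{ij} = Γ^k_{ji}):
Γ^r_{θ θ} = (1/2) g^{rr} (∂_θ g_{rθ} + ∂_θ g_{rθ} - ∂_r g_{θθ}) = (1/2)(1)((0) + (0) - (2*r)) = -r
Γ^r_{φ φ} = (1/2) g^{rr} (∂_φ g_{rφ} + ∂_φ g_{rφ} - ∂_r g_{φφ}) = (1/2)(1)((0) + (0) - (2*r*sin(θ)^2)) = -r*sin(θ)^2
Γ^θ_{r θ} = (1/2) g^{θθ} (∂_r g_{θθ} + ∂_θ g_{θr} - ∂_θ g_{rθ}) = (1/2)(1/r^2)((2*r) + (0) - (0)) = 1/r
Γ^θ_{φ φ} = (1/2) g^{θθ} (∂_φ g_{θφ} + ∂_φ g_{θφ} - ∂_θ g_{φφ}) = (1/2)(1/r^2)((0) + (0) - (r^2*sin(2*θ))) = -sin(2*θ)/2
Γ^φ_{r φ} = (1/2) g^{φφ} (∂_r g_{φφ} + ∂_φ g_{φr} - ∂_φ g_{rφ}) = (1/2)(1/(r^2*sin(θ)^2))((2*r*sin(θ)^2) + (0) - (0)) = 1/r
Γ^φ_{θ φ} = (1/2) g^{φφ} (∂_θ g_{φφ} + ∂_φ g_{φθ} - ∂_φ g_{θφ}) = (1/2)(1/(r^2*sin(θ)^2))((r^2*sin(2*θ)) + (0) - (0)) = 1/tan(θ)
All other Christoffel symbols are zero.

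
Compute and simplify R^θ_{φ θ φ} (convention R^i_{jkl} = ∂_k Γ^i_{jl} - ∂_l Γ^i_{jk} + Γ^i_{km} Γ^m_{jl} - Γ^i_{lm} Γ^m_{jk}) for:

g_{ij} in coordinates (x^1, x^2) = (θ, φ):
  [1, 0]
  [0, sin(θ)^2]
Non-zero Christoffel symbols (Γ^k_{ij} = Γ^k_{ji}):
Γ^θ_{φ φ} = -sin(2*θ)/2
Γ^φ_{θ φ} = 1/tan(θ)
R^θ_{φ θ φ} = ∂_θ Γ^θ_{φ φ} - ∂_φ Γ^θ_{φ θ} + Γ^θ_{θ m} Γ^m_{φ φ} - Γ^θ_{φ m} Γ^m_{φ θ}
  = (-cos(2*θ)) - (0) + (0) - (-cos(θ)^2) = sin(θ)^2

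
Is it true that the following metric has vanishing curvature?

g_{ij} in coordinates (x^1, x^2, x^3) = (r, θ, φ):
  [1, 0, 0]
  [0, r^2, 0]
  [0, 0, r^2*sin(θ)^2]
Non-zero Christoffel symbols:
Γ^r_{θ θ} = -r
Γ^r_{φ φ} = -r*sin(θ)^2
Γ^θ_{r θ} = 1/r
Γ^θ_{φ φ} = -sin(2*θ)/2
Γ^φ_{r φ} = 1/r
Γ^φ_{θ φ} = 1/tan(θ)
Ricci tensor: R_{rr} = 0, R_{rθ} = 0, R_{rφ} = 0, R_{θθ} = 0, R_{θφ} = 0, R_{φφ} = 0
All R_{ij} vanish; in 3 dimensions the Riemann tensor is fully determined by the Ricci tensor, so R^i_{jkl} = 0: the metric is flat (curvilinear coordinates on flat space).
Yes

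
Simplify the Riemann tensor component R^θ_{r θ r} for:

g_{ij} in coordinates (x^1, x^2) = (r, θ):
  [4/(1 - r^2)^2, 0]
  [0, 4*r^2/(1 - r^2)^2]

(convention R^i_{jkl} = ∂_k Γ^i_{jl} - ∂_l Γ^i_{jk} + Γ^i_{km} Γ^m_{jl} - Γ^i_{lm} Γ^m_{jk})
Non-zero Christoffel symbols (Γ^k_{ij} = Γ^k_{ji}):
Γ^r_{r r} = 2*r/(1 - r^2)
Γ^r_{θ θ} = (r^3 + r)/(r^2 - 1)
Γ^θ_{r θ} = (-r^2 - 1)/(r^3 - r)
R^θ_{r θ r} = ∂_θ Γ^θ_{r r} - ∂_r Γ^θ_{r θ} + Γ^θ_{θ m} Γ^m_{r r} - Γ^θ_{r m} Γ^m_{r θ}
  = (0) - ((r^4 + 4*r^2 - 1)/(r^3 - r)^2) + (2*(r^2 + 1)/(r^2 - 1)^2) - ((r^2 + 1)^2/(r^3 - r)^2) = -4/(r^2 - 1)^2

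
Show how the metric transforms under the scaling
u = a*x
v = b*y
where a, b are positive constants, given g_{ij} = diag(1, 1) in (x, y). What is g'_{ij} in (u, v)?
Invert the transformation: x = u/a, y = v/b
g'_{ij} = (∂x^k/∂x'^i)(∂x^l/∂x'^j) g_{kl}; with g_{kl} = δ_{kl} this is Σ_k (∂x^k/∂x'^i)(∂x^k/∂x'^j).
Jacobian: ∂x/∂u = 1/a, ∂x/∂v = 0, ∂y/∂u = 0, ∂y/∂v = 1/b
g'_{uu} = (1/a)(1/a) + (0)(0) = 1/a^2
g'_{uv} = (1/a)(0) + (0)(1/b) = 0
g'_{vv} = (0)(0) + (1/b)(1/b) = 1/b^2
g'_{ij} = diag(1/a^2, 1/b^2)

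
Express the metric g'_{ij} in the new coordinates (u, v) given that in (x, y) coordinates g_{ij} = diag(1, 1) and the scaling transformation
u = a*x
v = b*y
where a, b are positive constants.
Invert the transformation: x = u/a, y = v/b
g'_{ij} = (∂x^k/∂x'^i)(∂x^l/∂x'^j) g_{kl}; with g_{kl} = δ_{kl} this is Σ_k (∂x^k/∂x'^i)(∂x^k/∂x'^j).
Jacobian: ∂x/∂u = 1/a, ∂x/∂v = 0, ∂y/∂u = 0, ∂y/∂v = 1/b
g'_{uu} = (1/a)(1/a) + (0)(0) = 1/a^2
g'_{uv} = (1/a)(0) + (0)(1/b) = 0
g'_{vv} = (0)(0) + (1/b)(1/b) = 1/b^2
g'_{ij} = diag(1/a^2, 1/b^2)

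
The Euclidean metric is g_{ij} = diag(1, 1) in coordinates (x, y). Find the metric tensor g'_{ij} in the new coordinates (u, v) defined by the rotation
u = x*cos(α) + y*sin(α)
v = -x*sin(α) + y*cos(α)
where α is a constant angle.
Invert the transformation: x = u*cos(α) - v*sin(α), y = u*sin(α) + v*cos(α)
g'_{ij} = (∂x^k/∂x'^i)(∂x^l/∂x'^j) g_{kl}; with g_{kl} = δ_{kl} this is Σ_k (∂x^k/∂x'^i)(∂x^k/∂x'^j).
Jacobian: ∂x/∂u = cos(α), ∂x/∂v = -sin(α), ∂y/∂u = sin(α), ∂y/∂v = cos(α)
g'_{uu} = (cos(α))(cos(α)) + (sin(α))(sin(α)) = 1
g'_{uv} = (cos(α))(-sin(α)) + (sin(α))(cos(α)) = 0
g'_{vv} = (-sin(α))(-sin(α)) + (cos(α))(cos(α)) = 1
g'_{ij} = diag(1, 1)
The Euclidean metric is invariant under rotations.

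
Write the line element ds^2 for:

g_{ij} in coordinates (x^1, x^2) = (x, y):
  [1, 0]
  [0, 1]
ds^2 = g_{ij} dx^i dx^j; only the non-zero components contribute.
ds^2 = dx^2 + dy^2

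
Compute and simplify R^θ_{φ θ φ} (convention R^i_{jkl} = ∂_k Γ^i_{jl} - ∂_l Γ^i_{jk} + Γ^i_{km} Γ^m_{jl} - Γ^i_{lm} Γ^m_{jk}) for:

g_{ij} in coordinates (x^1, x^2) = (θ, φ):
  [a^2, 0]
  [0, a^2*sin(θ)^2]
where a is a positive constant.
Non-zero Christoffel symbols (Γ^k_{ij} = Γ^k_{ji}):
Γ^θ_{φ φ} = -sin(2*θ)/2
Γ^φ_{θ φ} = 1/tan(θ)
R^θ_{φ θ φ} = ∂_θ Γ^θ_{φ φ} - ∂_φ Γ^θ_{φ θ} + Γ^θ_{θ m} Γ^m_{φ φ} - Γ^θ_{φ m} Γ^m_{φ θ}
  = (-cos(2*θ)) - (0) + (0) - (-cos(θ)^2) = sin(θ)^2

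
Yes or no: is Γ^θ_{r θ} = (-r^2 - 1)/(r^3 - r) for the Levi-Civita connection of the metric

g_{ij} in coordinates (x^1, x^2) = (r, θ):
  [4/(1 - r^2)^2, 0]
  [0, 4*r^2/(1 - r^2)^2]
Γ^θ_{r θ} = (1/2) g^{θθ} (∂_r g_{θθ} + ∂_θ g_{θr} - ∂_θ g_{rθ}) = (1/2)((1 - r^2)^2/(4*r^2))((-8*(r^3 + r)/(r^2 - 1)^3) + (0) - (0)) = (-r^2 - 1)/(r^3 - r)
This equals the proposed value (-r^2 - 1)/(r^3 - r).
Yes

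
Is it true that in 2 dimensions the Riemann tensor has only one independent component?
The number of independent components is n^2(n^2-1)/12 = 4·3/12 = 1 for n = 2 (e.g. R_{1212}).
Yes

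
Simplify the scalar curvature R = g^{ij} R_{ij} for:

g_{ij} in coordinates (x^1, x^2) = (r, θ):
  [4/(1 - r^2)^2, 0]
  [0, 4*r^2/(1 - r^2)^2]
Non-zero Christoffel symbols (Γ^k_{ij} = Γ^k_{ji}):
Γ^r_{r r} = 2*r/(1 - r^2)
Γ^r_{θ θ} = (r^3 + r)/(r^2 - 1)
Γ^θ_{r θ} = (-r^2 - 1)/(r^3 - r)
Ricci tensor (R_{ij} = R^k_{ikj}): R_{rr} = -4/(r^2 - 1)^2, R_{rθ} = 0, R_{θθ} = -4*r^2/(r^2 - 1)^2
Inverse metric: g^{rr} = (1 - r^2)^2/4, g^{θθ} = (1 - r^2)^2/(4*r^2)
R = g^{ij} R_{ij} = ((1 - r^2)^2/4)(-4/(r^2 - 1)^2) + ((1 - r^2)^2/(4*r^2))(-4*r^2/(r^2 - 1)^2) = -2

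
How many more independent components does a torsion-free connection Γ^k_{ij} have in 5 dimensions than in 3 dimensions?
Independent components in n dimensions: n × n(n+1)/2 = n^2(n+1)/2.
5D: 5 × 15 = 75
3D: 3 × 6 = 18
Difference = 75 - 18 = 57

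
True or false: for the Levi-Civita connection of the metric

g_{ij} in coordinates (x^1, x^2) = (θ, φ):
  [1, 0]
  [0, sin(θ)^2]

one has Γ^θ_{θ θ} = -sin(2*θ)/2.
Γ^θ_{θ θ} = (1/2) g^{θθ} (∂_θ g_{θθ} + ∂_θ g_{θθ} - ∂_θ g_{θθ}) = (1/2)(1)((0) + (0) - (0)) = 0
This differs from the proposed value -sin(2*θ)/2.
False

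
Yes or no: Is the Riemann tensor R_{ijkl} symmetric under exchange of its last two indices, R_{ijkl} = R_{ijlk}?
It is antisymmetric in the last pair: R_{ijkl} = -R_{ijlk}.
No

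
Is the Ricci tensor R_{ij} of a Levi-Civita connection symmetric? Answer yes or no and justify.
R_{ij} = R^k_{ikj}; the pair symmetry R_{kilj} = R_{ljki} gives R_{ij} = R_{ji}.
Yes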